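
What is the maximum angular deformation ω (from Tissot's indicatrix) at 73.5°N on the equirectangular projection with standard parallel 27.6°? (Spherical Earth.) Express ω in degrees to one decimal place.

61.9°

In the equirectangular projection with standard parallel φ₀ = 27.6° (x = Rλ cos φ₀, y = Rφ), meridians are true-scale (h = 1) and the parallel scale is k = cos φ₀ / cos φ.
At 73.5°: h = 1.000, k = 3.120; principal scales a = 3.120, b = 1.000.
sin(ω/2) = (a − b)/(a + b) = 2.120/4.120 = 0.5146, so ω = 2 arcsin(0.5146) ≈ 61.9°.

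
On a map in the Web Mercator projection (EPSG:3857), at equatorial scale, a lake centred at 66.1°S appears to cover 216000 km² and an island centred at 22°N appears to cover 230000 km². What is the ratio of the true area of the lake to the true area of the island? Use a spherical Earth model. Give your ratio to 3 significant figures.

0.179

Since Mercator area scale is 1/cos²φ, the true area equals the apparent area multiplied by cos²φ.
True area of lake: 216000 × cos²(66.1°) = 216000 × 0.1641 = 35450 km².
True area of island: 230000 × cos²(22°) = 230000 × 0.8597 = 197700 km².
Ratio = 35450 / 197700 ≈ 0.179.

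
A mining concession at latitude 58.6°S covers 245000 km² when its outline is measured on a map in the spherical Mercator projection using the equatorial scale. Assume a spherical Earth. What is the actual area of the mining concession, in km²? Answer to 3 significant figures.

Mercator is conformal, so the point scale is isotropic: h = k = sec φ = 1/cos φ.
Areal scale = k² = sec²φ = 1/cos²(58.6°) = 1/0.5210² = 3.684.
True area = apparent / (areal scale) = 245000 / 3.684 ≈ 66500 km².

66500 km²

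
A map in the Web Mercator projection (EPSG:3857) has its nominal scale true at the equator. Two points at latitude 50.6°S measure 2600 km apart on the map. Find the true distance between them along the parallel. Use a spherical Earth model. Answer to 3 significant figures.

1650 km

The Mercator projection is conformal; its linear scale factor is the same in every direction and equals sec φ = 1/cos φ.
Along the parallel at 50.6°, map distances are exaggerated by k = sec 50.6° = 1.575.
True distance = 2600 / 1.575 = 2600 × cos 50.6° ≈ 1650 km.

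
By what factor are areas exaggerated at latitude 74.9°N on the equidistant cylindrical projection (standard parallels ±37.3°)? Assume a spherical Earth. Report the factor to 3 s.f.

The equidistant cylindrical projection with φ₀ = 37.3° has h = 1 (meridians true) and k = cos φ₀ / cos φ along parallels.
Areal scale = h·k = 1 × cos φ₀ / cos φ; at 74.9°, h = 1.000, k = 3.054, so h·k = 3.054.

3.05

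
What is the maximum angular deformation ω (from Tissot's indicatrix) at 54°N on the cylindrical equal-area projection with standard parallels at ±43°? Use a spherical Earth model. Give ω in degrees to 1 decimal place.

For cylindrical equal-area with standard parallel φ₀, h = cos φ / cos φ₀ and k = cos φ₀ / cos φ, so h·k = 1.
At 54°: h = 0.8037, k = 1.244; principal scales a = 1.244, b = 0.8037.
sin(ω/2) = (a − b)/(a + b) = 0.4406/2.048 = 0.2151, so ω = 2 arcsin(0.2151) ≈ 24.8°.

24.8°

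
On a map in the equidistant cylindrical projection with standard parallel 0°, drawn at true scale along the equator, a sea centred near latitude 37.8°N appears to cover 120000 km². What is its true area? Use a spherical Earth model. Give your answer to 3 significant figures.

94800 km²

In the plate carrée (x = Rλ, y = Rφ), meridians are true-scale (h = 1) and parallels are stretched by k = sec φ.
Areal scale = h·k = 1 × sec φ; at 37.8°, h = 1.000, k = 1.266, so h·k = 1.266.
True area = apparent / (areal scale) = 120000 / 1.266 ≈ 94800 km².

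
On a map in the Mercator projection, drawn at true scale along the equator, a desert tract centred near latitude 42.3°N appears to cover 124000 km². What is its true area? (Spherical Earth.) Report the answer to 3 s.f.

For Mercator, h = k = sec φ (a conformal cylindrical projection has a single point scale, 1/cos φ).
Areal scale = k² = sec²φ = 1/cos²(42.3°) = 1/0.7396² = 1.828.
True area = apparent / (areal scale) = 124000 / 1.828 ≈ 67800 km².

67800 km²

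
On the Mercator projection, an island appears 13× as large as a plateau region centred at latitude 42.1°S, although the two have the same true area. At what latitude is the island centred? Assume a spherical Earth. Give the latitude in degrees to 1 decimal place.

Mercator areal scale is sec²φ, so apparent-area ratio = sec²φ₁ / sec²φ₂ = cos²φ₂ / cos²φ₁.
cos²φ₂ / cos²φ₁ = 13  ⇒  cos φ₁ = cos 42.1° / √13 = 0.7420/3.606 = 0.2058.
φ₁ = arccos(0.2058) ≈ 78.1°.

78.1°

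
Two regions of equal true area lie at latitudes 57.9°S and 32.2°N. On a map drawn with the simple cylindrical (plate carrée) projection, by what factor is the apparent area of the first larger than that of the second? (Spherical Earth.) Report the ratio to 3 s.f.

1.59

Plate carrée maps x = Rλ, y = Rφ. The meridian scale is h = 1 and the parallel scale is k = 1/cos φ = sec φ.
Areal scale at 57.9°: h·k = 1.000 × 1.882 = 1.882.
Areal scale at 32.2°: h·k = 1.000 × 1.182 = 1.182.
Ratio = 1.882/1.182 ≈ 1.59.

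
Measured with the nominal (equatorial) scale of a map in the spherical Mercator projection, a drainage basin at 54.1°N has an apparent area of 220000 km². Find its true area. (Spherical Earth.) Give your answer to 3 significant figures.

Mercator is conformal, so the point scale is isotropic: h = k = sec φ = 1/cos φ.
Areal scale = k² = sec²φ = 1/cos²(54.1°) = 1/0.5864² = 2.908.
True area = apparent / (areal scale) = 220000 / 2.908 ≈ 75600 km².

75600 km²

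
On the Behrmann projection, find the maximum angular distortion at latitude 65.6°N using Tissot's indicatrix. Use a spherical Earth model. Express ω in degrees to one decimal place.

Behrmann is a cylindrical equal-area projection with standard parallels at ±30°. A cylindrical equal-area projection with standard parallel φ₀ has meridian scale h = cos φ / cos φ₀ and parallel scale k = cos φ₀ / cos φ (so areas are preserved, h·k = 1).
At 65.6°: h = 0.4770, k = 2.096; principal scales a = 2.096, b = 0.4770.
sin(ω/2) = (a − b)/(a + b) = 1.619/2.573 = 0.6293, so ω = 2 arcsin(0.6293) ≈ 78.0°.

78.0°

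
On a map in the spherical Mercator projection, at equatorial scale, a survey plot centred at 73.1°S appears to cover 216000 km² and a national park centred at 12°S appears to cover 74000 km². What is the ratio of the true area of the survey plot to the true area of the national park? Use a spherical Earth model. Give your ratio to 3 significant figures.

0.258

On Mercator the areal scale is sec²φ, so true area = apparent × cos²φ.
True area of survey plot: 216000 × cos²(73.1°) = 216000 × 0.08451 = 18250 km².
True area of national park: 74000 × cos²(12°) = 74000 × 0.9568 = 70800 km².
Ratio = 18250 / 70800 ≈ 0.258.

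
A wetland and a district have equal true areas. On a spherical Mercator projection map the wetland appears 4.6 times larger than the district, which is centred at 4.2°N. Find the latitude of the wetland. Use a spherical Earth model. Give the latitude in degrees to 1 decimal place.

62.3°

For equal true areas on Mercator, apparent areas scale as sec²φ, so the ratio is cos²φ₂ / cos²φ₁.
cos²φ₂ / cos²φ₁ = 4.6  ⇒  cos φ₁ = cos 4.2° / √4.6 = 0.9973/2.145 = 0.4650.
φ₁ = arccos(0.4650) ≈ 62.3°.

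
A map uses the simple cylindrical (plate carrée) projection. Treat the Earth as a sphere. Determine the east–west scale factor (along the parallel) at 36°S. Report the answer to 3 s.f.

In the plate carrée (x = Rλ, y = Rφ), meridians are true-scale (h = 1) and parallels are stretched by k = sec φ.
k = 1/cos 36° = 1/0.8090 = 1.236.

1.24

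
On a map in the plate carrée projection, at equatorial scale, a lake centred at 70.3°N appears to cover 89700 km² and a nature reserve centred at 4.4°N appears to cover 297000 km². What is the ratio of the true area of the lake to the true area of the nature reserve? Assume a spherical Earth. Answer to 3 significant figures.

Plate carrée has h = 1 and k = sec φ, giving areal scale sec φ; true area = (apparent area) · cos φ.
True area of lake: 89700 × cos(70.3°) = 89700 × 0.3371 = 30240 km².
True area of nature reserve: 297000 × cos(4.4°) = 297000 × 0.9971 = 296100 km².
Ratio = 30240 / 296100 ≈ 0.102.

0.102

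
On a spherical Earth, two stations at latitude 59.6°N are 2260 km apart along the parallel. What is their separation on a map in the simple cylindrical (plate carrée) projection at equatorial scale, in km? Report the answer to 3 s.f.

For the equirectangular projection with φ₀ = 0 (plate carrée), h = 1 along meridians and k = sec φ along parallels.
Along the parallel, k = sec 59.6° = 1/0.5060 = 1.976.
Map distance = 2260 × 1.976 ≈ 4470 km.

4470 km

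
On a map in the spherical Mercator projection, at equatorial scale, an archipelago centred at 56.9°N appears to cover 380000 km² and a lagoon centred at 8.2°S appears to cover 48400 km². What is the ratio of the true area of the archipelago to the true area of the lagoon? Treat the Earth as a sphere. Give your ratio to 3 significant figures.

2.39

On Mercator the areal scale is sec²φ, so true area = apparent × cos²φ.
True area of archipelago: 380000 × cos²(56.9°) = 380000 × 0.2982 = 113300 km².
True area of lagoon: 48400 × cos²(8.2°) = 48400 × 0.9797 = 47420 km².
Ratio = 113300 / 47420 ≈ 2.39.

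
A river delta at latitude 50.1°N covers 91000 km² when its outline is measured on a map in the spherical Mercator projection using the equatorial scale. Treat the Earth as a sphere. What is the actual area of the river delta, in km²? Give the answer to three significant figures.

The Mercator projection is conformal; its linear scale factor is the same in every direction and equals sec φ = 1/cos φ.
Areal scale = k² = sec²φ = 1/cos²(50.1°) = 1/0.6414² = 2.430.
True area = apparent / (areal scale) = 91000 / 2.430 ≈ 37400 km².

37400 km²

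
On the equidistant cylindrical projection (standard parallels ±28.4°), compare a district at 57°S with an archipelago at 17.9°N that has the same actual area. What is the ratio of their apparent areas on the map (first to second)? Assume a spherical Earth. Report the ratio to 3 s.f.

1.75

With standard parallel φ₀ = 28.4°, the equirectangular projection gives x = Rλ cos φ₀, y = Rφ, so h = 1 and k = cos 28.4° / cos φ.
Areal scale at 57°: h·k = 1.000 × 1.615 = 1.615.
Areal scale at 17.9°: h·k = 1.000 × 0.9244 = 0.9244.
Ratio = 1.615/0.9244 ≈ 1.75.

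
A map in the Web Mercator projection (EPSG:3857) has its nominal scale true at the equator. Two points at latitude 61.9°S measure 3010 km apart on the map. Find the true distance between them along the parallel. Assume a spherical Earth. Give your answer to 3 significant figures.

The Mercator projection is conformal; its linear scale factor is the same in every direction and equals sec φ = 1/cos φ.
Along the parallel at 61.9°, map distances are exaggerated by k = sec 61.9° = 2.123.
True distance = 3010 / 2.123 = 3010 × cos 61.9° ≈ 1420 km.

1420 km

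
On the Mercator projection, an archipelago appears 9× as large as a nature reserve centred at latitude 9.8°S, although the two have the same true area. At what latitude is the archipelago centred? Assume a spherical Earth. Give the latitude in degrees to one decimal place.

For equal true areas on Mercator, apparent areas scale as sec²φ, so the ratio is cos²φ₂ / cos²φ₁.
cos²φ₂ / cos²φ₁ = 9  ⇒  cos φ₁ = cos 9.8° / √9 = 0.9854/3.000 = 0.3285.
φ₁ = arccos(0.3285) ≈ 70.8°.

70.8°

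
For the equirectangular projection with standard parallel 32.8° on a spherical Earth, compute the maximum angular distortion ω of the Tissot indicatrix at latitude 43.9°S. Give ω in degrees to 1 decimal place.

8.8°

In the equirectangular projection with standard parallel φ₀ = 32.8° (x = Rλ cos φ₀, y = Rφ), meridians are true-scale (h = 1) and the parallel scale is k = cos φ₀ / cos φ.
At 43.9°: h = 1.000, k = 1.167; principal scales a = 1.167, b = 1.000.
sin(ω/2) = (a − b)/(a + b) = 0.1666/2.167 = 0.07688, so ω = 2 arcsin(0.07688) ≈ 8.8°.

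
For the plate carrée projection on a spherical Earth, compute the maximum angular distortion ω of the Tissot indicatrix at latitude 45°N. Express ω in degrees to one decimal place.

For the equirectangular projection with φ₀ = 0 (plate carrée), h = 1 along meridians and k = sec φ along parallels.
At 45°: h = 1.000, k = 1.414; principal scales a = 1.414, b = 1.000.
sin(ω/2) = (a − b)/(a + b) = 0.4142/2.414 = 0.1716, so ω = 2 arcsin(0.1716) ≈ 19.8°.

19.8°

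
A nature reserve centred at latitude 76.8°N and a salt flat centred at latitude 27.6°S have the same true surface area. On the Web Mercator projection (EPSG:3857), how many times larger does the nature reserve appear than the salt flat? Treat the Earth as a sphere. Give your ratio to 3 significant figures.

Mercator areal scale is sec²φ.
At 76.8°: sec²(76.8°) = 1/0.2284² = 19.18.
At 27.6°: sec²(27.6°) = 1/0.8862² = 1.273.
Ratio = 19.18/1.273 = cos²(27.6°)/cos²(76.8°) ≈ 15.1.

15.1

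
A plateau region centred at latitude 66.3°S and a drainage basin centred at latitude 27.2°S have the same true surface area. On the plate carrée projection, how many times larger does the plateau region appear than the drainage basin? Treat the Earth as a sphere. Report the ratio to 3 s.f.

2.21

Plate carrée maps x = Rλ, y = Rφ. The meridian scale is h = 1 and the parallel scale is k = 1/cos φ = sec φ.
Areal scale at 66.3°: h·k = 1.000 × 2.488 = 2.488.
Areal scale at 27.2°: h·k = 1.000 × 1.124 = 1.124.
Ratio = 2.488/1.124 ≈ 2.21.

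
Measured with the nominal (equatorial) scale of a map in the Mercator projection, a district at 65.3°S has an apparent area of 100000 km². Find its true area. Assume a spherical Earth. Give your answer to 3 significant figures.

17500 km²

For Mercator, h = k = sec φ (a conformal cylindrical projection has a single point scale, 1/cos φ).
Areal scale = k² = sec²φ = 1/cos²(65.3°) = 1/0.4179² = 5.727.
True area = apparent / (areal scale) = 100000 / 5.727 ≈ 17500 km².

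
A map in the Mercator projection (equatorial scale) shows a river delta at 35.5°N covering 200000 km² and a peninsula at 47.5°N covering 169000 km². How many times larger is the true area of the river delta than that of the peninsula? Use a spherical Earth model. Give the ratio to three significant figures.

1.72

Mercator's areal exaggeration is sec²φ; hence true area = (apparent area) · cos²φ.
True area of river delta: 200000 × cos²(35.5°) = 200000 × 0.6628 = 132600 km².
True area of peninsula: 169000 × cos²(47.5°) = 169000 × 0.4564 = 77140 km².
Ratio = 132600 / 77140 ≈ 1.72.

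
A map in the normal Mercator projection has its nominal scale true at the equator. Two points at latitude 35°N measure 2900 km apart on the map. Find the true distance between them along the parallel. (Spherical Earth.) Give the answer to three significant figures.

2380 km

Mercator is conformal, so the point scale is isotropic: h = k = sec φ = 1/cos φ.
Along the parallel at 35°, map distances are exaggerated by k = sec 35° = 1.221.
True distance = 2900 / 1.221 = 2900 × cos 35° ≈ 2380 km.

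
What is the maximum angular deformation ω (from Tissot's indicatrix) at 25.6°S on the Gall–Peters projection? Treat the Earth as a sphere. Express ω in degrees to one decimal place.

The Gall–Peters projection is cylindrical equal-area with φ₀ = 45°. Cylindrical equal-area (φ₀ = 45°): h = cos φ / cos 45° along meridians, k = cos 45° / cos φ along parallels; h·k = 1.
At 25.6°: h = 1.275, k = 0.7841; principal scales a = 1.275, b = 0.7841.
sin(ω/2) = (a − b)/(a + b) = 0.4913/2.059 = 0.2386, so ω = 2 arcsin(0.2386) ≈ 27.6°.

27.6°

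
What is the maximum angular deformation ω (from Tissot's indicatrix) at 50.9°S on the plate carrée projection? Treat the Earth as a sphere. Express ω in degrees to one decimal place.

26.2°

Plate carrée maps x = Rλ, y = Rφ. The meridian scale is h = 1 and the parallel scale is k = 1/cos φ = sec φ.
At 50.9°: h = 1.000, k = 1.586; principal scales a = 1.586, b = 1.000.
sin(ω/2) = (a − b)/(a + b) = 0.5856/2.586 = 0.2265, so ω = 2 arcsin(0.2265) ≈ 26.2°.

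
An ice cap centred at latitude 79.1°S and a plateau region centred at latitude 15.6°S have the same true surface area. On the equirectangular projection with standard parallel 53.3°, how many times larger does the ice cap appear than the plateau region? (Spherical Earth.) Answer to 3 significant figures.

The equidistant cylindrical projection with φ₀ = 53.3° has h = 1 (meridians true) and k = cos φ₀ / cos φ along parallels.
Areal scale at 79.1°: h·k = 1.000 × 3.160 = 3.160.
Areal scale at 15.6°: h·k = 1.000 × 0.6205 = 0.6205.
Ratio = 3.160/0.6205 ≈ 5.09.

5.09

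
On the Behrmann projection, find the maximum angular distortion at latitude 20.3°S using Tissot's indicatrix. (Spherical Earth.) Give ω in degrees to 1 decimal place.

Behrmann is a cylindrical equal-area projection with standard parallels at ±30°. Cylindrical equal-area (φ₀ = 30°): h = cos φ / cos 30° along meridians, k = cos 30° / cos φ along parallels; h·k = 1.
At 20.3°: h = 1.083, k = 0.9234; principal scales a = 1.083, b = 0.9234.
sin(ω/2) = (a − b)/(a + b) = 0.1596/2.006 = 0.07955, so ω = 2 arcsin(0.07955) ≈ 9.1°.

9.1°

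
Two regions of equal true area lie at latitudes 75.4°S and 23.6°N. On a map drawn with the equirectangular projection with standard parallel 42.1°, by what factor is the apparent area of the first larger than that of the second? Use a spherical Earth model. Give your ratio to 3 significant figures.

The equidistant cylindrical projection with φ₀ = 42.1° has h = 1 (meridians true) and k = cos φ₀ / cos φ along parallels.
Areal scale at 75.4°: h·k = 1.000 × 2.944 = 2.944.
Areal scale at 23.6°: h·k = 1.000 × 0.8097 = 0.8097.
Ratio = 2.944/0.8097 ≈ 3.64.

3.64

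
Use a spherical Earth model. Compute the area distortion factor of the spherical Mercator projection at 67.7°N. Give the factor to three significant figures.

6.95

Mercator is conformal, so the point scale is isotropic: h = k = sec φ = 1/cos φ.
Areal scale = k² = sec²φ = 1/cos²(67.7°) = 1/0.3795² = 6.945.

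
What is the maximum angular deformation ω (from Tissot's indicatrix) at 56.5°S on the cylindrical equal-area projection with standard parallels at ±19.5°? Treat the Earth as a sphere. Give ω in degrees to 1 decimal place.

Cylindrical equal-area (φ₀ = 19.5°): h = cos φ / cos 19.5° along meridians, k = cos 19.5° / cos φ along parallels; h·k = 1.
At 56.5°: h = 0.5855, k = 1.708; principal scales a = 1.708, b = 0.5855.
sin(ω/2) = (a − b)/(a + b) = 1.122/2.293 = 0.4894, so ω = 2 arcsin(0.4894) ≈ 58.6°.

58.6°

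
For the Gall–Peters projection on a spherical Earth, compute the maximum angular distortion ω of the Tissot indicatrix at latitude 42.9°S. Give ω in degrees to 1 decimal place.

The Gall–Peters projection is cylindrical equal-area with φ₀ = 45°. A cylindrical equal-area projection with standard parallel φ₀ has meridian scale h = cos φ / cos φ₀ and parallel scale k = cos φ₀ / cos φ (so areas are preserved, h·k = 1).
At 42.9°: h = 1.036, k = 0.9653; principal scales a = 1.036, b = 0.9653.
sin(ω/2) = (a − b)/(a + b) = 0.07070/2.001 = 0.03533, so ω = 2 arcsin(0.03533) ≈ 4.0°.

4.0°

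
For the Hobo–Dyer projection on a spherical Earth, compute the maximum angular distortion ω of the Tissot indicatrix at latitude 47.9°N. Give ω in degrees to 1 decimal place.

19.2°

Hobo–Dyer is a cylindrical equal-area projection with standard parallels at ±37.5°. A cylindrical equal-area projection with standard parallel φ₀ has meridian scale h = cos φ / cos φ₀ and parallel scale k = cos φ₀ / cos φ (so areas are preserved, h·k = 1).
At 47.9°: h = 0.8451, k = 1.183; principal scales a = 1.183, b = 0.8451.
sin(ω/2) = (a − b)/(a + b) = 0.3383/2.028 = 0.1668, so ω = 2 arcsin(0.1668) ≈ 19.2°.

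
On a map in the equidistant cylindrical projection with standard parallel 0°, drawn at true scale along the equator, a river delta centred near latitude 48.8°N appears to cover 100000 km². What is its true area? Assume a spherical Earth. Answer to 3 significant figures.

65900 km²

In the plate carrée (x = Rλ, y = Rφ), meridians are true-scale (h = 1) and parallels are stretched by k = sec φ.
Areal scale = h·k = 1 × sec φ; at 48.8°, h = 1.000, k = 1.518, so h·k = 1.518.
True area = apparent / (areal scale) = 100000 / 1.518 ≈ 65900 km².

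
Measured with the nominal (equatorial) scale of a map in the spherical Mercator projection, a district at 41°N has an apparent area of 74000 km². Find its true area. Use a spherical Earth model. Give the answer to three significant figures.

42100 km²

The Mercator projection is conformal; its linear scale factor is the same in every direction and equals sec φ = 1/cos φ.
Areal scale = k² = sec²φ = 1/cos²(41°) = 1/0.7547² = 1.756.
True area = apparent / (areal scale) = 74000 / 1.756 ≈ 42100 km².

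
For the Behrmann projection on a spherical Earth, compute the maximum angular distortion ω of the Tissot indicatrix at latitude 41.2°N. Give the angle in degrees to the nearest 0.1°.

16.1°

Behrmann is a cylindrical equal-area projection with standard parallels at ±30°. A cylindrical equal-area projection with standard parallel φ₀ has meridian scale h = cos φ / cos φ₀ and parallel scale k = cos φ₀ / cos φ (so areas are preserved, h·k = 1).
At 41.2°: h = 0.8688, k = 1.151; principal scales a = 1.151, b = 0.8688.
sin(ω/2) = (a − b)/(a + b) = 0.2822/2.020 = 0.1397, so ω = 2 arcsin(0.1397) ≈ 16.1°.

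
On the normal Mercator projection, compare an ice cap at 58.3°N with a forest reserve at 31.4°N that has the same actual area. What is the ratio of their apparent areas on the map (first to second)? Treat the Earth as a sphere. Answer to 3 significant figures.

On Mercator, area is exaggerated by sec²φ = 1/cos²φ.
At 58.3°: sec²(58.3°) = 1/0.5255² = 3.622.
At 31.4°: sec²(31.4°) = 1/0.8536² = 1.373.
Ratio = 3.622/1.373 = cos²(31.4°)/cos²(58.3°) ≈ 2.64.

2.64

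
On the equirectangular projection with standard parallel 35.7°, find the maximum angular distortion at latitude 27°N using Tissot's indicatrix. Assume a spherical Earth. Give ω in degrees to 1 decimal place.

5.3°

In the equirectangular projection with standard parallel φ₀ = 35.7° (x = Rλ cos φ₀, y = Rφ), meridians are true-scale (h = 1) and the parallel scale is k = cos φ₀ / cos φ.
At 27°: h = 1.000, k = 0.9114; principal scales a = 1.000, b = 0.9114.
sin(ω/2) = (a − b)/(a + b) = 0.08858/1.911 = 0.04634, so ω = 2 arcsin(0.04634) ≈ 5.3°.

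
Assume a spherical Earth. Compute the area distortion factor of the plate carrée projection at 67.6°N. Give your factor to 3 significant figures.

2.62

Plate carrée maps x = Rλ, y = Rφ. The meridian scale is h = 1 and the parallel scale is k = 1/cos φ = sec φ.
Areal scale = h·k = 1 × sec φ; at 67.6°, h = 1.000, k = 2.624, so h·k = 2.624.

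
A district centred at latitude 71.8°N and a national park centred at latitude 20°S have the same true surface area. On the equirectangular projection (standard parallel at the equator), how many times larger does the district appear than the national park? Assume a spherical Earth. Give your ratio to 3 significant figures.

3.01

Plate carrée maps x = Rλ, y = Rφ. The meridian scale is h = 1 and the parallel scale is k = 1/cos φ = sec φ.
Areal scale at 71.8°: h·k = 1.000 × 3.202 = 3.202.
Areal scale at 20°: h·k = 1.000 × 1.064 = 1.064.
Ratio = 3.202/1.064 ≈ 3.01.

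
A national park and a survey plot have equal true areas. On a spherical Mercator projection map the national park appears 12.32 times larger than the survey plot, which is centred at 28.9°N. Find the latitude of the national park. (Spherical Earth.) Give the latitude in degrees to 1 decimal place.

75.6°

On Mercator, (apparent₁)/(apparent₂) = sec²φ₁ / sec²φ₂ when true areas are equal.
cos²φ₂ / cos²φ₁ = 12.32  ⇒  cos φ₁ = cos 28.9° / √12.32 = 0.8755/3.510 = 0.2494.
φ₁ = arccos(0.2494) ≈ 75.6°.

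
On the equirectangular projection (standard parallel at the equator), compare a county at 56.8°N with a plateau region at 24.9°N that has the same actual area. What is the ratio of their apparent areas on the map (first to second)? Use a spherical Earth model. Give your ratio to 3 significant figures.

1.66

For the equirectangular projection with φ₀ = 0 (plate carrée), h = 1 along meridians and k = sec φ along parallels.
Areal scale at 56.8°: h·k = 1.000 × 1.826 = 1.826.
Areal scale at 24.9°: h·k = 1.000 × 1.102 = 1.102.
Ratio = 1.826/1.102 ≈ 1.66.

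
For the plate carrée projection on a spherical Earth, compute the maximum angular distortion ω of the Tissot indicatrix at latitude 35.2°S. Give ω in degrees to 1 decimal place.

In the plate carrée (x = Rλ, y = Rφ), meridians are true-scale (h = 1) and parallels are stretched by k = sec φ.
At 35.2°: h = 1.000, k = 1.224; principal scales a = 1.224, b = 1.000.
sin(ω/2) = (a − b)/(a + b) = 0.2238/2.224 = 0.1006, so ω = 2 arcsin(0.1006) ≈ 11.6°.

11.6°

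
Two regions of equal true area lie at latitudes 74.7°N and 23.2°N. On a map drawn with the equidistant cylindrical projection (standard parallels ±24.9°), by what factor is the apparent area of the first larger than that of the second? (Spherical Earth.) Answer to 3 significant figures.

3.48

The equidistant cylindrical projection with φ₀ = 24.9° has h = 1 (meridians true) and k = cos φ₀ / cos φ along parallels.
Areal scale at 74.7°: h·k = 1.000 × 3.437 = 3.437.
Areal scale at 23.2°: h·k = 1.000 × 0.9868 = 0.9868.
Ratio = 3.437/0.9868 ≈ 3.48.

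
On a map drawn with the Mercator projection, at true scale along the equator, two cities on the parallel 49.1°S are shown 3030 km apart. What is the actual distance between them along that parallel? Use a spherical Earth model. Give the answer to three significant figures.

1980 km

For Mercator, h = k = sec φ (a conformal cylindrical projection has a single point scale, 1/cos φ).
Along the parallel at 49.1°, map distances are exaggerated by k = sec 49.1° = 1.527.
True distance = 3030 / 1.527 = 3030 × cos 49.1° ≈ 1980 km.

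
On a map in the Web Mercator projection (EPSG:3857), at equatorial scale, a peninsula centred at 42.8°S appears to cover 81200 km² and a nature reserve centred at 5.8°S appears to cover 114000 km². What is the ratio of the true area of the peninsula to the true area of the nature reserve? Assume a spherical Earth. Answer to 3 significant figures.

0.387

On Mercator the areal scale is sec²φ, so true area = apparent × cos²φ.
True area of peninsula: 81200 × cos²(42.8°) = 81200 × 0.5384 = 43710 km².
True area of nature reserve: 114000 × cos²(5.8°) = 114000 × 0.9898 = 112800 km².
Ratio = 43710 / 112800 ≈ 0.387.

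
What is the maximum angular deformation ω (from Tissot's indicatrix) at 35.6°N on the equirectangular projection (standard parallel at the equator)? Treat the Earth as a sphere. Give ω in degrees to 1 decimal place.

11.8°

In the plate carrée (x = Rλ, y = Rφ), meridians are true-scale (h = 1) and parallels are stretched by k = sec φ.
At 35.6°: h = 1.000, k = 1.230; principal scales a = 1.230, b = 1.000.
sin(ω/2) = (a − b)/(a + b) = 0.2299/2.230 = 0.1031, so ω = 2 arcsin(0.1031) ≈ 11.8°.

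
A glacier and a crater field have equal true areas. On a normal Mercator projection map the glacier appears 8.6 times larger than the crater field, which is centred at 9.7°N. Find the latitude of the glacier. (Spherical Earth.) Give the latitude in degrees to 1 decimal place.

On Mercator, (apparent₁)/(apparent₂) = sec²φ₁ / sec²φ₂ when true areas are equal.
cos²φ₂ / cos²φ₁ = 8.6  ⇒  cos φ₁ = cos 9.7° / √8.6 = 0.9857/2.933 = 0.3361.
φ₁ = arccos(0.3361) ≈ 70.4°.

70.4°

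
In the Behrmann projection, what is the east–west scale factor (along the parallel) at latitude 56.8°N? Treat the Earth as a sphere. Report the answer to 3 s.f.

Behrmann is a cylindrical equal-area projection with standard parallels at ±30°. For cylindrical equal-area with standard parallel φ₀, h = cos φ / cos φ₀ and k = cos φ₀ / cos φ, so h·k = 1.
k = cos 30° / cos 56.8° = 0.8660/0.5476 = 1.582.

1.58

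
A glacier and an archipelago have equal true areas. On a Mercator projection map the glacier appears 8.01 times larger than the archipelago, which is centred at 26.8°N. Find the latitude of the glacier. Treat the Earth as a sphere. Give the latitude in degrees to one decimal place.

71.6°

For equal true areas on Mercator, apparent areas scale as sec²φ, so the ratio is cos²φ₂ / cos²φ₁.
cos²φ₂ / cos²φ₁ = 8.01  ⇒  cos φ₁ = cos 26.8° / √8.01 = 0.8926/2.830 = 0.3154.
φ₁ = arccos(0.3154) ≈ 71.6°.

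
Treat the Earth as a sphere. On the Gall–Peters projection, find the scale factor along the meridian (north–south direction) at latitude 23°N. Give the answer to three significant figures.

Gall–Peters is a cylindrical equal-area projection with standard parallels at ±45°. A cylindrical equal-area projection with standard parallel φ₀ has meridian scale h = cos φ / cos φ₀ and parallel scale k = cos φ₀ / cos φ (so areas are preserved, h·k = 1).
h = cos 23° / cos 45° = 0.9205/0.7071 = 1.302.

1.30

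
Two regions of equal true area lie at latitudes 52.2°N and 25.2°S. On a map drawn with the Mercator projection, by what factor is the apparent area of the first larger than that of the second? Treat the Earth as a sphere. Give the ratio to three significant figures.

Mercator is conformal with k = sec φ, so areal scale = k² = sec²φ.
At 52.2°: sec²(52.2°) = 1/0.6129² = 2.662.
At 25.2°: sec²(25.2°) = 1/0.9048² = 1.221.
Ratio = 2.662/1.221 = cos²(25.2°)/cos²(52.2°) ≈ 2.18.

2.18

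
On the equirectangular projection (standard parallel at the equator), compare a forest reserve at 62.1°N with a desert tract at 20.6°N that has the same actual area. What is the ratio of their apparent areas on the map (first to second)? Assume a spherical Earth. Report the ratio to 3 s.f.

2.00

Plate carrée maps x = Rλ, y = Rφ. The meridian scale is h = 1 and the parallel scale is k = 1/cos φ = sec φ.
Areal scale at 62.1°: h·k = 1.000 × 2.137 = 2.137.
Areal scale at 20.6°: h·k = 1.000 × 1.068 = 1.068.
Ratio = 2.137/1.068 ≈ 2.00.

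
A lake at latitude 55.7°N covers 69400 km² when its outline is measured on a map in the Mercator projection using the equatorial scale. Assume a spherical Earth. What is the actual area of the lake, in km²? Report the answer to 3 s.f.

For Mercator, h = k = sec φ (a conformal cylindrical projection has a single point scale, 1/cos φ).
Areal scale = k² = sec²φ = 1/cos²(55.7°) = 1/0.5635² = 3.149.
True area = apparent / (areal scale) = 69400 / 3.149 ≈ 22000 km².

22000 km²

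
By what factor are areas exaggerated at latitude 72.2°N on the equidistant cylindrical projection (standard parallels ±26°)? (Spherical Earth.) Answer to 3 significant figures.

2.94

With standard parallel φ₀ = 26°, the equirectangular projection gives x = Rλ cos φ₀, y = Rφ, so h = 1 and k = cos 26° / cos φ.
Areal scale = h·k = 1 × cos φ₀ / cos φ; at 72.2°, h = 1.000, k = 2.940, so h·k = 2.940.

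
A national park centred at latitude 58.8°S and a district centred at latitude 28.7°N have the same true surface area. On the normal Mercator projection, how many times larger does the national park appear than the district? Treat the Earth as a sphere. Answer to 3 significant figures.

Mercator is conformal with k = sec φ, so areal scale = k² = sec²φ.
At 58.8°: sec²(58.8°) = 1/0.5180² = 3.726.
At 28.7°: sec²(28.7°) = 1/0.8771² = 1.300.
Ratio = 3.726/1.300 = cos²(28.7°)/cos²(58.8°) ≈ 2.87.

2.87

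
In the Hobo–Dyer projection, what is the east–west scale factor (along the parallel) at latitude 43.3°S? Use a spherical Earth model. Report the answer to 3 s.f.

1.09

The Hobo–Dyer projection is cylindrical equal-area with φ₀ = 37.5°. For cylindrical equal-area with standard parallel φ₀, h = cos φ / cos φ₀ and k = cos φ₀ / cos φ, so h·k = 1.
k = cos 37.5° / cos 43.3° = 0.7934/0.7278 = 1.090.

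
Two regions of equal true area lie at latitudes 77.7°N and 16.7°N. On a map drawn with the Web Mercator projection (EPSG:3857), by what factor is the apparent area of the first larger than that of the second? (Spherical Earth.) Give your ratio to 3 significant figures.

20.2

On Mercator, area is exaggerated by sec²φ = 1/cos²φ.
At 77.7°: sec²(77.7°) = 1/0.2130² = 22.04.
At 16.7°: sec²(16.7°) = 1/0.9578² = 1.090.
Ratio = 22.04/1.090 = cos²(16.7°)/cos²(77.7°) ≈ 20.2.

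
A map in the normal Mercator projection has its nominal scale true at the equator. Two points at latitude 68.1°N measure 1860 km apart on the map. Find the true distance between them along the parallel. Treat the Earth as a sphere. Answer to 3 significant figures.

Mercator is conformal, so the point scale is isotropic: h = k = sec φ = 1/cos φ.
Along the parallel at 68.1°, map distances are exaggerated by k = sec 68.1° = 2.681.
True distance = 1860 / 2.681 = 1860 × cos 68.1° ≈ 694 km.

694 km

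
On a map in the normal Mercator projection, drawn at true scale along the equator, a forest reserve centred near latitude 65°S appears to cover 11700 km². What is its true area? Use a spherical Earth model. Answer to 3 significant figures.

2090 km²

For Mercator, h = k = sec φ (a conformal cylindrical projection has a single point scale, 1/cos φ).
Areal scale = k² = sec²φ = 1/cos²(65°) = 1/0.4226² = 5.599.
True area = apparent / (areal scale) = 11700 / 5.599 ≈ 2090 km².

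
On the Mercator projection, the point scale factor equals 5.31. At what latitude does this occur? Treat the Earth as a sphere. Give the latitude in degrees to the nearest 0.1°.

Mercator scale is k = sec φ = 1/cos φ.
1/cos φ = 5.31  ⇒  cos φ = 0.1883  ⇒  φ = arccos(0.1883) ≈ 79.1°.

79.1°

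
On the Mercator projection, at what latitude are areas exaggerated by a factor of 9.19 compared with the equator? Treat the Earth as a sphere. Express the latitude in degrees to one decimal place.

Mercator areal scale is sec²φ.
sec²φ = 9.19  ⇒  cos²φ = 0.1088  ⇒  cos φ = 0.3299.
φ = arccos(0.3299) ≈ 70.7°.

70.7°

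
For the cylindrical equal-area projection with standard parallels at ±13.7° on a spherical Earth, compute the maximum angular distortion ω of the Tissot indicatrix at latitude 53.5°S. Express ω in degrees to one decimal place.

For cylindrical equal-area with standard parallel φ₀, h = cos φ / cos φ₀ and k = cos φ₀ / cos φ, so h·k = 1.
At 53.5°: h = 0.6122, k = 1.633; principal scales a = 1.633, b = 0.6122.
sin(ω/2) = (a − b)/(a + b) = 1.021/2.246 = 0.4547, so ω = 2 arcsin(0.4547) ≈ 54.1°.

54.1°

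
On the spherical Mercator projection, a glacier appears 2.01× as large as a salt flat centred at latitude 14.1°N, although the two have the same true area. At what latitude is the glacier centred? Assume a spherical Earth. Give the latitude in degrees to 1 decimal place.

46.8°

Mercator areal scale is sec²φ, so apparent-area ratio = sec²φ₁ / sec²φ₂ = cos²φ₂ / cos²φ₁.
cos²φ₂ / cos²φ₁ = 2.01  ⇒  cos φ₁ = cos 14.1° / √2.01 = 0.9699/1.418 = 0.6841.
φ₁ = arccos(0.6841) ≈ 46.8°.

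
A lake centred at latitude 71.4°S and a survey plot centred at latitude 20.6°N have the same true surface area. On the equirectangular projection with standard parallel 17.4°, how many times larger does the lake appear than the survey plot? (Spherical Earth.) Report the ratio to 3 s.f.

In the equirectangular projection with standard parallel φ₀ = 17.4° (x = Rλ cos φ₀, y = Rφ), meridians are true-scale (h = 1) and the parallel scale is k = cos φ₀ / cos φ.
Areal scale at 71.4°: h·k = 1.000 × 2.992 = 2.992.
Areal scale at 20.6°: h·k = 1.000 × 1.019 = 1.019.
Ratio = 2.992/1.019 ≈ 2.93.

2.93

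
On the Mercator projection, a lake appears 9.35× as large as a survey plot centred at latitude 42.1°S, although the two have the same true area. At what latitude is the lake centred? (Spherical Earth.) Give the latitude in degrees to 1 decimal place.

Mercator areal scale is sec²φ, so apparent-area ratio = sec²φ₁ / sec²φ₂ = cos²φ₂ / cos²φ₁.
cos²φ₂ / cos²φ₁ = 9.35  ⇒  cos φ₁ = cos 42.1° / √9.35 = 0.7420/3.058 = 0.2427.
φ₁ = arccos(0.2427) ≈ 76.0°.

76.0°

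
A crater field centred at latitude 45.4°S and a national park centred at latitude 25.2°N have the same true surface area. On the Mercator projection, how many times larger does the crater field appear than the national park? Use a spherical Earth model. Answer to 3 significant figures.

1.66

Mercator is conformal with k = sec φ, so areal scale = k² = sec²φ.
At 45.4°: sec²(45.4°) = 1/0.7022² = 2.028.
At 25.2°: sec²(25.2°) = 1/0.9048² = 1.221.
Ratio = 2.028/1.221 = cos²(25.2°)/cos²(45.4°) ≈ 1.66.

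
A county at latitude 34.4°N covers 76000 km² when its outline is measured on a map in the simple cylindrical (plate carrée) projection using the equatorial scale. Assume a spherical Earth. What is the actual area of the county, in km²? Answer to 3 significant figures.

For the equirectangular projection with φ₀ = 0 (plate carrée), h = 1 along meridians and k = sec φ along parallels.
Areal scale = h·k = 1 × sec φ; at 34.4°, h = 1.000, k = 1.212, so h·k = 1.212.
True area = apparent / (areal scale) = 76000 / 1.212 ≈ 62700 km².

62700 km²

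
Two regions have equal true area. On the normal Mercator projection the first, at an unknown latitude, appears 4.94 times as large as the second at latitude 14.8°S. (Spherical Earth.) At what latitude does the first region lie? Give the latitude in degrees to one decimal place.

64.2°

On Mercator, (apparent₁)/(apparent₂) = sec²φ₁ / sec²φ₂ when true areas are equal.
cos²φ₂ / cos²φ₁ = 4.94  ⇒  cos φ₁ = cos 14.8° / √4.94 = 0.9668/2.223 = 0.4350.
φ₁ = arccos(0.4350) ≈ 64.2°.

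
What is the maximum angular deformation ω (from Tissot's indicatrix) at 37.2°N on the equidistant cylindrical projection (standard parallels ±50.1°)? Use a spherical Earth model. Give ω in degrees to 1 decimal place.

12.4°

In the equirectangular projection with standard parallel φ₀ = 50.1° (x = Rλ cos φ₀, y = Rφ), meridians are true-scale (h = 1) and the parallel scale is k = cos φ₀ / cos φ.
At 37.2°: h = 1.000, k = 0.8053; principal scales a = 1.000, b = 0.8053.
sin(ω/2) = (a − b)/(a + b) = 0.1947/1.805 = 0.1078, so ω = 2 arcsin(0.1078) ≈ 12.4°.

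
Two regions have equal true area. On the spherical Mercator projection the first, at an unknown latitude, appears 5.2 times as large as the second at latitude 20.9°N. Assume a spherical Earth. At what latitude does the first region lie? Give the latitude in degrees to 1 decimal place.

Mercator areal scale is sec²φ, so apparent-area ratio = sec²φ₁ / sec²φ₂ = cos²φ₂ / cos²φ₁.
cos²φ₂ / cos²φ₁ = 5.2  ⇒  cos φ₁ = cos 20.9° / √5.2 = 0.9342/2.280 = 0.4097.
φ₁ = arccos(0.4097) ≈ 65.8°.

65.8°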